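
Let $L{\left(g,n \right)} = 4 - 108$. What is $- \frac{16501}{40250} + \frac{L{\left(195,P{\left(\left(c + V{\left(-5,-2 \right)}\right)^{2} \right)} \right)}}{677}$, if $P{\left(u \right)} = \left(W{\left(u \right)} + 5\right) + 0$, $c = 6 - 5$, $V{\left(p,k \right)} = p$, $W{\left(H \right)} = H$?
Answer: $- \frac{15357177}{27249250} \approx -0.56358$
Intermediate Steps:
$c = 1$ ($c = 6 - 5 = 1$)
$P{\left(u \right)} = 5 + u$ ($P{\left(u \right)} = \left(u + 5\right) + 0 = \left(5 + u\right) + 0 = 5 + u$)
$L{\left(g,n \right)} = -104$
$- \frac{16501}{40250} + \frac{L{\left(195,P{\left(\left(c + V{\left(-5,-2 \right)}\right)^{2} \right)} \right)}}{677} = - \frac{16501}{40250} - \frac{104}{677} = - \frac{15357177}{27249250}$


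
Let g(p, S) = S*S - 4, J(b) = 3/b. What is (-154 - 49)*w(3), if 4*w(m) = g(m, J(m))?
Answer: 609/4 ≈ 152.25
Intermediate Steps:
g(p, S) = -4 + S² (g(p, S) = S² - 4 = -4 + S²)
w(m) = -1 + 9/(4*m²) (w(m) = (-4 + (3/m)²)/4 = (-4 + 9/m²)/4 = -1 + 9/(4*m²))
(-154 - 49)*w(3) = (-154 - 49)*(-1 + (9/4)/3²) = -203*(-1 + (9/4)*(⅑)) = -203*(-1 + ¼) = -203*(-¾) = 609/4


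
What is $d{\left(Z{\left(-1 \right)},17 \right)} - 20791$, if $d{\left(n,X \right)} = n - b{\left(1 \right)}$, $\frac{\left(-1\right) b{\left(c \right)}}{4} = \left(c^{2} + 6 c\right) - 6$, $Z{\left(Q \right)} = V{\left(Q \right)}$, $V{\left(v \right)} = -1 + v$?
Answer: $-20789$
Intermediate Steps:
$Z{\left(Q \right)} = -1 + Q$
$b{\left(c \right)} = 24 - 24 c - 4 c^{2}$ ($b{\left(c \right)} = - 4 \left(\left(c^{2} + 6 c\right) - 6\right) = - 4 \left(-6 + c^{2} + 6 c\right) = 24 - 24 c - 4 c^{2}$)
$d{\left(n,X \right)} = 4 + n$ ($d{\left(n,X \right)} = n - \left(24 - 24 - 4 \cdot 1^{2}\right) = n - \left(24 - 24 - 4\right) = n - -4 = n + 4 = 4 + n$)
$d{\left(Z{\left(-1 \right)},17 \right)} - 20791 = \left(4 - 2\right) - 20791 = 2 - 20791 = -20789$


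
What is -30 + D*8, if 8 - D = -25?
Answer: 234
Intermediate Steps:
D = 33 (D = 8 - 1*(-25) = 8 + 25 = 33)
-30 + D*8 = -30 + 33*8 = -30 + 264 = 234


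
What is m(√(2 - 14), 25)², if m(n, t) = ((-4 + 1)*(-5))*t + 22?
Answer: 157609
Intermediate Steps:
m(n, t) = 22 + 15*t (m(n, t) = (-3*(-5))*t + 22 = 15*t + 22 = 22 + 15*t)
m(√(2 - 14), 25)² = (22 + 15*25)² = (22 + 375)² = 397² = 157609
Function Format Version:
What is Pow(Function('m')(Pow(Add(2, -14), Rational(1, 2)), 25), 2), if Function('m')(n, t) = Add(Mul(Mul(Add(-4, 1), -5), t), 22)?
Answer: 157609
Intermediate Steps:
Function('m')(n, t) = Add(22, Mul(15, t)) (Function('m')(n, t) = Add(Mul(Mul(-3, -5), t), 22) = Add(Mul(15, t), 22) = Add(22, Mul(15, t)))
Pow(Function('m')(Pow(Add(2, -14), Rational(1, 2)), 25), 2) = Pow(Add(22, Mul(15, 25)), 2) = Pow(Add(22, 375), 2) = Pow(397, 2) = 157609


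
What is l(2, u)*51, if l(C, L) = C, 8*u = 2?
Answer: 102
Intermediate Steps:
u = ¼ (u = (⅛)*2 = ¼ ≈ 0.25000)
l(2, u)*51 = 2*51 = 102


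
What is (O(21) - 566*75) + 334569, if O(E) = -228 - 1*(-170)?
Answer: 292061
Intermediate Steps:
O(E) = -58 (O(E) = -228 + 170 = -58)
(O(21) - 566*75) + 334569 = (-58 - 566*75) + 334569 = (-58 - 42450) + 334569 = -42508 + 334569 = 292061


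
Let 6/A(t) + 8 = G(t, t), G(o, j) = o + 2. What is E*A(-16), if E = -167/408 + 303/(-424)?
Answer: 3038/9911 ≈ 0.30653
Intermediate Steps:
E = -3038/2703 (E = -167*1/408 + 303*(-1/424) = -167/408 - 303/424 = -3038/2703 ≈ -1.1239)
G(o, j) = 2 + o
A(t) = 6/(-6 + t) (A(t) = 6/(-8 + (2 + t)) = 6/(-6 + t))
E*A(-16) = -6076/(901*(-6 - 16)) = -6076/(901*(-22)) = -6076*(-1)/(901*22) = -3038/2703*(-3/11) = 3038/9911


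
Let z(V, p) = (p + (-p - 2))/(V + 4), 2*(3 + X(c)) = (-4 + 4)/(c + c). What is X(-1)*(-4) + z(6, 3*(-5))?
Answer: 59/5 ≈ 11.800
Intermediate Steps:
X(c) = -3 (X(c) = -3 + ((-4 + 4)/(c + c))/2 = -3 + (0/((2*c)))/2 = -3 + (0*(1/(2*c)))/2 = -3 + (1/2)*0 = -3 + 0 = -3)
z(V, p) = -2/(4 + V) (z(V, p) = (p + (-2 - p))/(4 + V) = -2/(4 + V))
X(-1)*(-4) + z(6, 3*(-5)) = -3*(-4) - 2/(4 + 6) = 12 - 2/10 = 12 - 2*1/10 = 12 - 1/5 = 59/5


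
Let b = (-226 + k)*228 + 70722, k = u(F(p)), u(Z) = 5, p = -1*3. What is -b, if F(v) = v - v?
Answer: -20334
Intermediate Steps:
p = -3
F(v) = 0
k = 5
b = 20334 (b = (-226 + 5)*228 + 70722 = -221*228 + 70722 = -50388 + 70722 = 20334)
-b = -1*20334 = -20334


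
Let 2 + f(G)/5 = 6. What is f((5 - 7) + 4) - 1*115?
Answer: -95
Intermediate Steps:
f(G) = 20 (f(G) = -10 + 5*6 = -10 + 30 = 20)
f((5 - 7) + 4) - 1*115 = 20 - 1*115 = 20 - 115 = -95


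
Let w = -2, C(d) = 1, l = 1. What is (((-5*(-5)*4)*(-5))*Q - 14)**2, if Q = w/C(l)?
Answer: 972196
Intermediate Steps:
Q = -2 (Q = -2/1 = -2*1 = -2)
(((-5*(-5)*4)*(-5))*Q - 14)**2 = (((-5*(-5)*4)*(-5))*(-2) - 14)**2 = (((25*4)*(-5))*(-2) - 14)**2 = ((100*(-5))*(-2) - 14)**2 = (-500*(-2) - 14)**2 = (1000 - 14)**2 = 986**2 = 972196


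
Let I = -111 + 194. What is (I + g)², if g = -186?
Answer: 10609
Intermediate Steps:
I = 83
(I + g)² = (83 - 186)² = (-103)² = 10609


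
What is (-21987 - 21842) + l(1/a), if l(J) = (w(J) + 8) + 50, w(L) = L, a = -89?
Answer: -3895620/89 ≈ -43771.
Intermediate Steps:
l(J) = 58 + J (l(J) = (J + 8) + 50 = (8 + J) + 50 = 58 + J)
(-21987 - 21842) + l(1/a) = (-21987 - 21842) + (58 + 1/(-89)) = -43829 + (58 - 1/89) = -43829 + 5161/89 = -3895620/89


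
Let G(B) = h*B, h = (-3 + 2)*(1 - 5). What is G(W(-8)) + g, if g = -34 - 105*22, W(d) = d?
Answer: -2376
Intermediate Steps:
h = 4 (h = -1*(-4) = 4)
G(B) = 4*B
g = -2344 (g = -34 - 2310 = -2344)
G(W(-8)) + g = 4*(-8) - 2344 = -32 - 2344 = -2376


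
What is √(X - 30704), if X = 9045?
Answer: 11*I*√179 ≈ 147.17*I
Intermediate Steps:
√(X - 30704) = √(9045 - 30704) = √(-21659) = 11*I*√179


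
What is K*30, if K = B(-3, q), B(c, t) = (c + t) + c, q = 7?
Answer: 30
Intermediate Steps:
B(c, t) = t + 2*c
K = 1 (K = 7 + 2*(-3) = 7 - 6 = 1)
K*30 = 1*30 = 30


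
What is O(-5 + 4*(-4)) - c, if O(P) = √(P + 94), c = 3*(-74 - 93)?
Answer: 501 + √73 ≈ 509.54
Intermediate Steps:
c = -501 (c = 3*(-167) = -501)
O(P) = √(94 + P)
O(-5 + 4*(-4)) - c = √(94 + (-5 + 4*(-4))) - 1*(-501) = √(94 + (-5 - 16)) + 501 = √(94 - 21) + 501 = √73 + 501 = 501 + √73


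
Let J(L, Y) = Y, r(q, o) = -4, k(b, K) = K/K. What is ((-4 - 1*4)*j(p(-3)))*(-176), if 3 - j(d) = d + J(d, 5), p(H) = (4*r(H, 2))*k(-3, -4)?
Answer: 19712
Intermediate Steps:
k(b, K) = 1
p(H) = -16 (p(H) = (4*(-4))*1 = -16*1 = -16)
j(d) = -2 - d (j(d) = 3 - (d + 5) = 3 - (5 + d) = 3 + (-5 - d) = -2 - d)
((-4 - 1*4)*j(p(-3)))*(-176) = ((-4 - 1*4)*(-2 - 1*(-16)))*(-176) = ((-4 - 4)*(-2 + 16))*(-176) = -8*14*(-176) = -112*(-176) = 19712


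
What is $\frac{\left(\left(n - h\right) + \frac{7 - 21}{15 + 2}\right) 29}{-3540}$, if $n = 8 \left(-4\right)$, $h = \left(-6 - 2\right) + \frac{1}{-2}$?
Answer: $\frac{23983}{120360} \approx 0.19926$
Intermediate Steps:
$h = - \frac{17}{2}$ ($h = -8 - \frac{1}{2} = - \frac{17}{2} \approx -8.5$)
$n = -32$
$\frac{\left(\left(n - h\right) + \frac{7 - 21}{15 + 2}\right) 29}{-3540} = \frac{\left(\left(-32 - - \frac{17}{2}\right) + \frac{7 - 21}{15 + 2}\right) 29}{-3540} = \left(\left(-32 + \frac{17}{2}\right) - \frac{14}{17}\right) 29 \left(- \frac{1}{3540}\right) = \left(- \frac{47}{2} - \frac{14}{17}\right) 29 \left(- \frac{1}{3540}\right) = \left(- \frac{827}{34}\right) 29 \left(- \frac{1}{3540}\right) = \left(- \frac{23983}{34}\right) \left(- \frac{1}{3540}\right) = \frac{23983}{120360}$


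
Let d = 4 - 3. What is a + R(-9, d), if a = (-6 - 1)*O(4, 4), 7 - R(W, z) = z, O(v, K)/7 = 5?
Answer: -239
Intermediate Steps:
d = 1
O(v, K) = 35 (O(v, K) = 7*5 = 35)
R(W, z) = 7 - z
a = -245 (a = (-6 - 1)*35 = -7*35 = -245)
a + R(-9, d) = -245 + (7 - 1*1) = -245 + (7 - 1) = -245 + 6 = -239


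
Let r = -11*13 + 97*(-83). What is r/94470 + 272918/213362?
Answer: 6008568808/5039077035 ≈ 1.1924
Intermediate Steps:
r = -8194 (r = -143 - 8051 = -8194)
r/94470 + 272918/213362 = -8194/94470 + 272918/213362 = -8194*1/94470 + 272918*(1/213362) = -4097/47235 + 136459/106681 = 6008568808/5039077035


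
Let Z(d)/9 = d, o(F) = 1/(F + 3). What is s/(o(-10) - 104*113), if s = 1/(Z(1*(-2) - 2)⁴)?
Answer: -7/138173610240 ≈ -5.0661e-11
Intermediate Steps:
o(F) = 1/(3 + F)
Z(d) = 9*d
s = 1/1679616 (s = 1/((9*(1*(-2) - 2))⁴) = 1/((9*(-2 - 2))⁴) = 1/((9*(-4))⁴) = 1/((-36)⁴) = 1/1679616 ≈ 5.9537e-7)
s/(o(-10) - 104*113) = 1/(1679616*(1/(3 - 10) - 104*113)) = 1/(1679616*(1/(-7) - 11752)) = 1/(1679616*(-⅐ - 11752)) = 1/(1679616*(-82265/7)) = (1/1679616)*(-7/82265) = -7/138173610240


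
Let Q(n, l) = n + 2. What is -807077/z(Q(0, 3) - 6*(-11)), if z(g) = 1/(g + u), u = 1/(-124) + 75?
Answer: -14310282287/124 ≈ -1.1541e+8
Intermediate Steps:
Q(n, l) = 2 + n
u = 9299/124 (u = -1/124 + 75 = 9299/124 ≈ 74.992)
z(g) = 1/(9299/124 + g) (z(g) = 1/(g + 9299/124) = 1/(9299/124 + g))
-807077/z(Q(0, 3) - 6*(-11)) = -807077/(124/(9299 + 124*((2 + 0) - 6*(-11)))) = -807077/(124/(9299 + 124*(2 + 66))) = -807077/(124/(9299 + 124*68)) = -807077/(124/(9299 + 8432)) = -807077/(124/17731) = -807077/(124*(1/17731)) = -807077/124/17731 = -807077*17731/124 = -14310282287/124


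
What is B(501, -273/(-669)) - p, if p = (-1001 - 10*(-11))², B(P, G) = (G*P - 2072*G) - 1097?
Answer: -177423055/223 ≈ -7.9562e+5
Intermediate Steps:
B(P, G) = -1097 - 2072*G + G*P (B(P, G) = (-2072*G + G*P) - 1097 = -1097 - 2072*G + G*P)
p = 793881 (p = (-1001 + 110)² = (-891)² = 793881)
B(501, -273/(-669)) - p = (-1097 - (-565656)/(-669) - 273/(-669)*501) - 1*793881 = (-1097 - (-565656)*(-1)/669 - 273*(-1/669)*501) - 793881 = (-1097 - 2072*91/223 + (91/223)*501) - 793881 = (-1097 - 188552/223 + 45591/223) - 793881 = -387592/223 - 793881 = -177423055/223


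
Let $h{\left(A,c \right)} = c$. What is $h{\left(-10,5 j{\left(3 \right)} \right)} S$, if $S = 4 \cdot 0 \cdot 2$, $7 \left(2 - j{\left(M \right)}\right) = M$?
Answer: $0$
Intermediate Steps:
$j{\left(M \right)} = 2 - \frac{M}{7}$
$S = 0$ ($S = 0 \cdot 2 = 0$)
$h{\left(-10,5 j{\left(3 \right)} \right)} S = 5 \left(2 - \frac{3}{7}\right) 0 = 5 \cdot \frac{11}{7} \cdot 0 = \frac{55}{7} \cdot 0 = 0$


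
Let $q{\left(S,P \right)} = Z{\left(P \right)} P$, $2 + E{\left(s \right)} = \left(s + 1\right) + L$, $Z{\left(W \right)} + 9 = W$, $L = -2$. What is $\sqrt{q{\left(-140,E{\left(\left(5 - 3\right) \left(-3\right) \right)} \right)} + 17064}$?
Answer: $3 \sqrt{1914} \approx 131.25$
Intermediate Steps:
$Z{\left(W \right)} = -9 + W$
$E{\left(s \right)} = -3 + s$ ($E{\left(s \right)} = -2 + \left(\left(s + 1\right) - 2\right) = -2 + \left(\left(1 + s\right) - 2\right) = -2 + \left(-1 + s\right) = -3 + s$)
$q{\left(S,P \right)} = P \left(-9 + P\right)$ ($q{\left(S,P \right)} = \left(-9 + P\right) P = P \left(-9 + P\right)$)
$\sqrt{q{\left(-140,E{\left(\left(5 - 3\right) \left(-3\right) \right)} \right)} + 17064} = \sqrt{\left(-3 + \left(5 - 3\right) \left(-3\right)\right) \left(-9 + \left(-3 + \left(5 - 3\right) \left(-3\right)\right)\right) + 17064} = \sqrt{\left(-3 + 2 \left(-3\right)\right) \left(-9 + \left(-3 + 2 \left(-3\right)\right)\right) + 17064} = \sqrt{\left(-3 - 6\right) \left(-9 - 9\right) + 17064} = \sqrt{- 9 \left(-9 - 9\right) + 17064} = \sqrt{\left(-9\right) \left(-18\right) + 17064} = \sqrt{162 + 17064} = \sqrt{17226} = 3 \sqrt{1914}$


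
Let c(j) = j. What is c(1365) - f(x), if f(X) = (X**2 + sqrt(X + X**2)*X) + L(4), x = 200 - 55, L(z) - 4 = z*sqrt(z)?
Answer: -19672 - 145*sqrt(21170) ≈ -40769.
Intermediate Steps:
L(z) = 4 + z**(3/2) (L(z) = 4 + z*sqrt(z) = 4 + z**(3/2))
x = 145
f(X) = 12 + X**2 + X*sqrt(X + X**2) (f(X) = (X**2 + sqrt(X + X**2)*X) + (4 + 4**(3/2)) = (X**2 + X*sqrt(X + X**2)) + (4 + 8) = (X**2 + X*sqrt(X + X**2)) + 12 = 12 + X**2 + X*sqrt(X + X**2))
c(1365) - f(x) = 1365 - (12 + 145**2 + 145*sqrt(145*(1 + 145))) = 1365 - (12 + 21025 + 145*sqrt(145*146)) = 1365 - (12 + 21025 + 145*sqrt(21170)) = 1365 - (21037 + 145*sqrt(21170)) = 1365 + (-21037 - 145*sqrt(21170)) = -19672 - 145*sqrt(21170)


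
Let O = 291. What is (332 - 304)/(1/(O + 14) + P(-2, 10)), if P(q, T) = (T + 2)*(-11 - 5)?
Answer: -8540/58559 ≈ -0.14584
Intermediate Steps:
P(q, T) = -32 - 16*T (P(q, T) = (2 + T)*(-16) = -32 - 16*T)
(332 - 304)/(1/(O + 14) + P(-2, 10)) = (332 - 304)/(1/(291 + 14) + (-32 - 16*10)) = 28/(1/305 + (-32 - 160)) = 28/(1/305 - 192) = 28/(-58559/305) = 28*(-305/58559) = -8540/58559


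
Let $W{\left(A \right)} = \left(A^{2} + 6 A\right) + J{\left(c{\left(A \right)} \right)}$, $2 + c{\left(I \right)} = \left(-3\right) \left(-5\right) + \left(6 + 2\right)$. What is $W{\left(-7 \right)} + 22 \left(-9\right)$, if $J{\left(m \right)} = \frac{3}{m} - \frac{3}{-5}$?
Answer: $- \frac{6659}{35} \approx -190.26$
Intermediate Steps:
$c{\left(I \right)} = 21$ ($c{\left(I \right)} = -2 + \left(\left(-3\right) \left(-5\right) + \left(6 + 2\right)\right) = -2 + \left(15 + 8\right) = -2 + 23 = 21$)
$J{\left(m \right)} = \frac{3}{5} + \frac{3}{m}$ ($J{\left(m \right)} = \frac{3}{m} - - \frac{3}{5} = \frac{3}{m} + \frac{3}{5} = \frac{3}{5} + \frac{3}{m}$)
$W{\left(A \right)} = \frac{26}{35} + A^{2} + 6 A$ ($W{\left(A \right)} = \left(A^{2} + 6 A\right) + \left(\frac{3}{5} + \frac{3}{21}\right) = \left(A^{2} + 6 A\right) + \left(\frac{3}{5} + 3 \cdot \frac{1}{21}\right) = \left(A^{2} + 6 A\right) + \left(\frac{3}{5} + \frac{1}{7}\right) = \left(A^{2} + 6 A\right) + \frac{26}{35} = \frac{26}{35} + A^{2} + 6 A$)
$W{\left(-7 \right)} + 22 \left(-9\right) = \left(\frac{26}{35} + \left(-7\right)^{2} + 6 \left(-7\right)\right) + 22 \left(-9\right) = \left(\frac{26}{35} + 49 - 42\right) - 198 = \frac{271}{35} - 198 = - \frac{6659}{35}$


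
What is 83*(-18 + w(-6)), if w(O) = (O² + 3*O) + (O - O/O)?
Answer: -581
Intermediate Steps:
w(O) = -1 + O² + 4*O (w(O) = (O² + 3*O) + (O - 1*1) = (O² + 3*O) + (O - 1) = (O² + 3*O) + (-1 + O) = -1 + O² + 4*O)
83*(-18 + w(-6)) = 83*(-18 + (-1 + (-6)² + 4*(-6))) = 83*(-18 + (-1 + 36 - 24)) = 83*(-18 + 11) = 83*(-7) = -581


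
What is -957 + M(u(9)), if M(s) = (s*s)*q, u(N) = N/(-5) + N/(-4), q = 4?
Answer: -89139/100 ≈ -891.39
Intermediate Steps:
u(N) = -9*N/20 (u(N) = N*(-⅕) + N*(-¼) = -N/5 - N/4 = -9*N/20)
M(s) = 4*s² (M(s) = (s*s)*4 = s²*4 = 4*s²)
-957 + M(u(9)) = -957 + 4*(-9/20*9)² = -957 + 4*(-81/20)² = -957 + 4*(6561/400) = -957 + 6561/100 = -89139/100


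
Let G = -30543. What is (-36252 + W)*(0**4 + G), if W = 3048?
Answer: 1014149772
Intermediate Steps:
(-36252 + W)*(0**4 + G) = (-36252 + 3048)*(0**4 - 30543) = -33204*(0 - 30543) = -33204*(-30543) = 1014149772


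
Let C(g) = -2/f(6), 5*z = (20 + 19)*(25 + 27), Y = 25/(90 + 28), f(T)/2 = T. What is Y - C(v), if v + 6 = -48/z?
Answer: 67/177 ≈ 0.37853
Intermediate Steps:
f(T) = 2*T
Y = 25/118 ≈ 0.21186
z = 2028/5 (z = ((20 + 19)*(25 + 27))/5 = (39*52)/5 = (⅕)*2028 = 2028/5 ≈ 405.60)
v = -1034/169 (v = -6 - 48/2028/5 = -6 - 48*5/2028 = -6 - 20/169 = -1034/169 ≈ -6.1183)
C(g) = -⅙ (C(g) = -2/(2*6) = -2/12 = -2*1/12 = -⅙)
Y - C(v) = 25/118 - 1*(-⅙) = 25/118 + ⅙ = 67/177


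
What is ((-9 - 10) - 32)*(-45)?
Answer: 2295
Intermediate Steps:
((-9 - 10) - 32)*(-45) = (-19 - 32)*(-45) = -51*(-45) = 2295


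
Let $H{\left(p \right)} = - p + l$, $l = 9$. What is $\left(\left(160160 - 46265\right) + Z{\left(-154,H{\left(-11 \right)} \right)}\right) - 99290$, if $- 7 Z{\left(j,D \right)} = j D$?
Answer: $15045$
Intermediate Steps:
$H{\left(p \right)} = 9 - p$ ($H{\left(p \right)} = - p + 9 = 9 - p$)
$Z{\left(j,D \right)} = - \frac{D j}{7}$ ($Z{\left(j,D \right)} = - \frac{j D}{7} = - \frac{D j}{7}$)
$\left(\left(160160 - 46265\right) + Z{\left(-154,H{\left(-11 \right)} \right)}\right) - 99290 = \left(\left(160160 - 46265\right) - \frac{1}{7} \left(9 - -11\right) \left(-154\right)\right) - 99290 = \left(113895 - \frac{1}{7} \left(9 + 11\right) \left(-154\right)\right) - 99290 = \left(113895 - \frac{20}{7} \left(-154\right)\right) - 99290 = \left(113895 + 440\right) - 99290 = 114335 - 99290 = 15045$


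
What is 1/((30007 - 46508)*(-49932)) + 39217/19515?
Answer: 10770660576253/5359651197660 ≈ 2.0096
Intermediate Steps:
1/((30007 - 46508)*(-49932)) + 39217/19515 = -1/49932/(-16501) + 39217*(1/19515) = -1/16501*(-1/49932) + 39217/19515 = 1/823927932 + 39217/19515 = 10770660576253/5359651197660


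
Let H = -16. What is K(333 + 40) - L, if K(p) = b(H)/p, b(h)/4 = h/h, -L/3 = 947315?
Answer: 1060045489/373 ≈ 2.8419e+6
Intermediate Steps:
L = -2841945 (L = -3*947315 = -2841945)
b(h) = 4 (b(h) = 4*(h/h) = 4*1 = 4)
K(p) = 4/p
K(333 + 40) - L = 4/(333 + 40) - 1*(-2841945) = 4/373 + 2841945 = 1060045489/373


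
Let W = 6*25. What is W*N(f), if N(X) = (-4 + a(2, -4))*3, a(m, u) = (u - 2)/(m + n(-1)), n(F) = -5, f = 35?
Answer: -900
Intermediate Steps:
W = 150
a(m, u) = (-2 + u)/(-5 + m) (a(m, u) = (u - 2)/(m - 5) = (-2 + u)/(-5 + m))
N(X) = -6 (N(X) = (-4 + (-2 - 4)/(-5 + 2))*3 = (-4 - 6/(-3))*3 = (-4 - ⅓*(-6))*3 = (-4 + 2)*3 = -2*3 = -6)
W*N(f) = 150*(-6) = -900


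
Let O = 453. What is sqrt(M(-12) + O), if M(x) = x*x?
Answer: sqrt(597) ≈ 24.434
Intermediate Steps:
M(x) = x**2
sqrt(M(-12) + O) = sqrt((-12)**2 + 453) = sqrt(144 + 453) = sqrt(597)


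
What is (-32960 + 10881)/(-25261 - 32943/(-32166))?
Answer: 236731038/270837461 ≈ 0.87407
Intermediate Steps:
(-32960 + 10881)/(-25261 - 32943/(-32166)) = -22079/(-25261 - 32943*(-1/32166)) = -22079/(-25261 + 10981/10722) = -22079/(-270837461/10722) = -22079*(-10722/270837461) = 236731038/270837461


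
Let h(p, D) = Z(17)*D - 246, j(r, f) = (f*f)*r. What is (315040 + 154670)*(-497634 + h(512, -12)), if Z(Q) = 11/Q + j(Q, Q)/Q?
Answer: -235491816240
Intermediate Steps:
j(r, f) = r*f**2 (j(r, f) = f**2*r = r*f**2)
Z(Q) = Q**2 + 11/Q (Z(Q) = 11/Q + (Q*Q**2)/Q = 11/Q + Q**3/Q = 11/Q + Q**2 = Q**2 + 11/Q)
h(p, D) = -246 + 4924*D/17 (h(p, D) = ((11 + 17**3)/17)*D - 246 = ((11 + 4913)/17)*D - 246 = ((1/17)*4924)*D - 246 = 4924*D/17 - 246 = -246 + 4924*D/17)
(315040 + 154670)*(-497634 + h(512, -12)) = (315040 + 154670)*(-497634 + (-246 + (4924/17)*(-12))) = 469710*(-497634 + (-246 - 59088/17)) = 469710*(-497634 - 63270/17) = 469710*(-8523048/17) = -235491816240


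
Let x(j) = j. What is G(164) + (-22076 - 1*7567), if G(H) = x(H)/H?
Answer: -29642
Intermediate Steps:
G(H) = 1 (G(H) = H/H = 1)
G(164) + (-22076 - 1*7567) = 1 + (-22076 - 1*7567) = 1 + (-22076 - 7567) = 1 - 29643 = -29642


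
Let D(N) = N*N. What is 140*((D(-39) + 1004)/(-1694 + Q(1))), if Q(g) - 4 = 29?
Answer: -353500/1661 ≈ -212.82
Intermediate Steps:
Q(g) = 33 (Q(g) = 4 + 29 = 33)
D(N) = N²
140*((D(-39) + 1004)/(-1694 + Q(1))) = 140*(((-39)² + 1004)/(-1694 + 33)) = 140*((1521 + 1004)/(-1661)) = 140*(2525*(-1/1661)) = 140*(-2525/1661) = -353500/1661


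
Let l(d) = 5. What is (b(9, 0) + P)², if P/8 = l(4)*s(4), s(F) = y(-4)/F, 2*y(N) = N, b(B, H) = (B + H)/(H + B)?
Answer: 361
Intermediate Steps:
b(B, H) = 1 (b(B, H) = (B + H)/(B + H) = 1)
y(N) = N/2
s(F) = -2/F (s(F) = ((½)*(-4))/F = -2/F)
P = -20 (P = 8*(5*(-2/4)) = 8*(5*(-2*¼)) = 8*(5*(-½)) = 8*(-5/2) = -20)
(b(9, 0) + P)² = (1 - 20)² = (-19)² = 361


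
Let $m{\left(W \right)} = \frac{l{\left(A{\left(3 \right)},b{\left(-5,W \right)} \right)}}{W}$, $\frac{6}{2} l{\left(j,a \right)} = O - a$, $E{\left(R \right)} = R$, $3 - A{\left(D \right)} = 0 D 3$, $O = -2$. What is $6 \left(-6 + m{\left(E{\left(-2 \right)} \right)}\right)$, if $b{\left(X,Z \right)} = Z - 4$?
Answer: $-40$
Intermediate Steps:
$A{\left(D \right)} = 3$ ($A{\left(D \right)} = 3 - 0 D 3 = 3 - 0 \cdot 3 = 3 - 0 = 3 + 0 = 3$)
$b{\left(X,Z \right)} = -4 + Z$
$l{\left(j,a \right)} = - \frac{2}{3} - \frac{a}{3}$ ($l{\left(j,a \right)} = \frac{-2 - a}{3} = - \frac{2}{3} - \frac{a}{3}$)
$m{\left(W \right)} = \frac{\frac{2}{3} - \frac{W}{3}}{W}$ ($m{\left(W \right)} = \frac{- \frac{2}{3} - \frac{-4 + W}{3}}{W} = \frac{- \frac{2}{3} - \left(- \frac{4}{3} + \frac{W}{3}\right)}{W} = \frac{\frac{2}{3} - \frac{W}{3}}{W}$)
$6 \left(-6 + m{\left(E{\left(-2 \right)} \right)}\right) = 6 \left(-6 + \frac{2 - -2}{3 \left(-2\right)}\right) = 6 \left(-6 + \frac{1}{3} \left(- \frac{1}{2}\right) \left(2 + 2\right)\right) = 6 \left(-6 + \frac{1}{3} \left(- \frac{1}{2}\right) 4\right) = 6 \left(-6 - \frac{2}{3}\right) = 6 \left(- \frac{20}{3}\right) = -40$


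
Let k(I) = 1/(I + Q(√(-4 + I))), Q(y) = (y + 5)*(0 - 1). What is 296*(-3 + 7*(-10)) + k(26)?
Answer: -9053731/419 + √22/419 ≈ -21608.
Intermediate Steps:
Q(y) = -5 - y (Q(y) = (5 + y)*(-1) = -5 - y)
k(I) = 1/(-5 + I - √(-4 + I)) (k(I) = 1/(I + (-5 - √(-4 + I))) = 1/(-5 + I - √(-4 + I)))
296*(-3 + 7*(-10)) + k(26) = 296*(-3 + 7*(-10)) + 1/(-5 + 26 - √(-4 + 26)) = 296*(-3 - 70) + 1/(-5 + 26 - √22) = 296*(-73) + 1/(21 - √22) = -21608 + 1/(21 - √22)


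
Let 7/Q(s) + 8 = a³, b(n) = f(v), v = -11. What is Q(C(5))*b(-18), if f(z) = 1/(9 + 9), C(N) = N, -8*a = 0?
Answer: -7/144 ≈ -0.048611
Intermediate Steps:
a = 0 (a = -⅛*0 = 0)
f(z) = 1/18
b(n) = 1/18
Q(s) = -7/8 (Q(s) = 7/(-8 + 0³) = 7/(-8 + 0) = 7/(-8) = 7*(-⅛) = -7/8)
Q(C(5))*b(-18) = -7/8*1/18 = -7/144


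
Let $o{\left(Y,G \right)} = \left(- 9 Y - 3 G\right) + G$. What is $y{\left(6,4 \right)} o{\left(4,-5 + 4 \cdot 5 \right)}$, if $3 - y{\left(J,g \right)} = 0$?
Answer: $-198$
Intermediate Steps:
$y{\left(J,g \right)} = 3$ ($y{\left(J,g \right)} = 3 - 0 = 3 + 0 = 3$)
$o{\left(Y,G \right)} = - 9 Y - 2 G$
$y{\left(6,4 \right)} o{\left(4,-5 + 4 \cdot 5 \right)} = 3 \left(\left(-9\right) 4 - 2 \left(-5 + 4 \cdot 5\right)\right) = 3 \left(-36 - 2 \left(-5 + 20\right)\right) = 3 \left(-36 - 30\right) = 3 \left(-66\right) = -198$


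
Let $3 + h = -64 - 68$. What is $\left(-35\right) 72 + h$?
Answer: $-2655$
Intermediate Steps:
$h = -135$ ($h = -3 - 132 = -135$)
$\left(-35\right) 72 + h = \left(-35\right) 72 - 135 = -2520 - 135 = -2655$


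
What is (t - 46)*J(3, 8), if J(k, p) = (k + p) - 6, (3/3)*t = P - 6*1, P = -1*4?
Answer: -280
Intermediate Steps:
P = -4
t = -10 (t = -4 - 6*1 = -4 - 6 = -10)
J(k, p) = -6 + k + p
(t - 46)*J(3, 8) = (-10 - 46)*(-6 + 3 + 8) = -56*5 = -280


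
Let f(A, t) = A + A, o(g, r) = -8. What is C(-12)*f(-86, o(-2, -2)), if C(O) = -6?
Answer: 1032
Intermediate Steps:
f(A, t) = 2*A
C(-12)*f(-86, o(-2, -2)) = -12*(-86) = -6*(-172) = 1032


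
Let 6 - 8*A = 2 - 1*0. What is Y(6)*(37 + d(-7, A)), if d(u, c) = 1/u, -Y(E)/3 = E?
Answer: -4644/7 ≈ -663.43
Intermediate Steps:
Y(E) = -3*E
A = 1/2 (A = 3/4 - (2 - 1*0)/8 = 3/4 - (2 + 0)/8 = 3/4 - 1/8*2 = 3/4 - 1/4 = 1/2 ≈ 0.50000)
Y(6)*(37 + d(-7, A)) = (-3*6)*(37 + 1/(-7)) = -18*(37 - 1/7) = -18*258/7 = -4644/7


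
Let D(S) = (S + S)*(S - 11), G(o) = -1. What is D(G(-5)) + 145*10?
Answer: 1474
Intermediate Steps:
D(S) = 2*S*(-11 + S) (D(S) = (2*S)*(-11 + S) = 2*S*(-11 + S))
D(G(-5)) + 145*10 = 2*(-1)*(-11 - 1) + 145*10 = 2*(-1)*(-12) + 1450 = 24 + 1450 = 1474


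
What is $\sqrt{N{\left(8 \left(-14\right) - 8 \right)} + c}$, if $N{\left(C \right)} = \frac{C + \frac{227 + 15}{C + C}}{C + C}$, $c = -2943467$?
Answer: $\frac{i \sqrt{169543670158}}{240} \approx 1715.7 i$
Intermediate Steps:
$N{\left(C \right)} = \frac{C + \frac{121}{C}}{2 C}$ ($N{\left(C \right)} = \frac{C + \frac{242}{2 C}}{2 C} = \left(C + 242 \frac{1}{2 C}\right) \frac{1}{2 C} = \left(C + \frac{121}{C}\right) \frac{1}{2 C} = \frac{C + \frac{121}{C}}{2 C}$)
$\sqrt{N{\left(8 \left(-14\right) - 8 \right)} + c} = \sqrt{\frac{121 + \left(8 \left(-14\right) - 8\right)^{2}}{2 \left(8 \left(-14\right) - 8\right)^{2}} - 2943467} = \sqrt{\frac{121 + \left(-112 - 8\right)^{2}}{2 \left(-112 - 8\right)^{2}} - 2943467} = \sqrt{\frac{121 + \left(-120\right)^{2}}{2 \cdot 14400} - 2943467} = \sqrt{\frac{1}{2} \cdot \frac{1}{14400} \left(121 + 14400\right) - 2943467} = \sqrt{\frac{1}{2} \cdot \frac{1}{14400} \cdot 14521 - 2943467} = \sqrt{\frac{14521}{28800} - 2943467} = \sqrt{- \frac{84771835079}{28800}} = \frac{i \sqrt{169543670158}}{240}$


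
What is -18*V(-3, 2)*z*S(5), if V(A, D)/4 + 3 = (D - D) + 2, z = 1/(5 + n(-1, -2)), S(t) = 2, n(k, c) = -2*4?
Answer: -48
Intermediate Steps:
n(k, c) = -8
z = -⅓ (z = 1/(5 - 8) = 1/(-3) = -⅓ ≈ -0.33333)
V(A, D) = -4 (V(A, D) = -12 + 4*((D - D) + 2) = -12 + 4*(0 + 2) = -12 + 4*2 = -12 + 8 = -4)
-18*V(-3, 2)*z*S(5) = -18*(-4*(-⅓))*2 = -24*2 = -18*8/3 = -48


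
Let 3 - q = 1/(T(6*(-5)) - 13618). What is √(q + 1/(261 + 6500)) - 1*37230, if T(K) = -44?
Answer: -37230 + √2844206901347262/30789594 ≈ -37228.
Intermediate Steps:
q = 40987/13662 (q = 3 - 1/(-44 - 13618) = 3 - 1/(-13662) = 3 - 1*(-1/13662) = 3 + 1/13662 = 40987/13662 ≈ 3.0001)
√(q + 1/(261 + 6500)) - 1*37230 = √(40987/13662 + 1/(261 + 6500)) - 1*37230 = √(40987/13662 + 1/6761) - 37230 = √(277126769/92368782) - 37230 = √2844206901347262/30789594 - 37230 = -37230 + √2844206901347262/30789594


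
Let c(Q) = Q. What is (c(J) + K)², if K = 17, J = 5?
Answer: 484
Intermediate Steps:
(c(J) + K)² = (5 + 17)² = 22² = 484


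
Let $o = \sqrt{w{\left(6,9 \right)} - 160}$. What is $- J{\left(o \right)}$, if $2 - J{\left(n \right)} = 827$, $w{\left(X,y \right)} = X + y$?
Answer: $825$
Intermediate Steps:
$o = i \sqrt{145}$ ($o = \sqrt{\left(6 + 9\right) - 160} = \sqrt{15 - 160} = \sqrt{-145} = i \sqrt{145} \approx 12.042 i$)
$J{\left(n \right)} = -825$ ($J{\left(n \right)} = 2 - 827 = -825$)
$- J{\left(o \right)} = \left(-1\right) \left(-825\right) = 825$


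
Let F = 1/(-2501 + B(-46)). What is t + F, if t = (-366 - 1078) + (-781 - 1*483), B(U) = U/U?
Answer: -6770001/2500 ≈ -2708.0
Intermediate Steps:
B(U) = 1
t = -2708 (t = -1444 + (-781 - 483) = -1444 - 1264 = -2708)
F = -1/2500 (F = 1/(-2501 + 1) = 1/(-2500) = -1/2500 ≈ -0.00040000)
t + F = -2708 - 1/2500 = -6770001/2500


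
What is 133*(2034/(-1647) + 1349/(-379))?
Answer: -44225293/69357 ≈ -637.65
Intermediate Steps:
133*(2034/(-1647) + 1349/(-379)) = 133*(2034*(-1/1647) + 1349*(-1/379)) = 133*(-226/183 - 1349/379) = 133*(-332521/69357) = -44225293/69357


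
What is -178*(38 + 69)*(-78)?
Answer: 1485588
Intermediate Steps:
-178*(38 + 69)*(-78) = -178*107*(-78) = -19046*(-78) = 1485588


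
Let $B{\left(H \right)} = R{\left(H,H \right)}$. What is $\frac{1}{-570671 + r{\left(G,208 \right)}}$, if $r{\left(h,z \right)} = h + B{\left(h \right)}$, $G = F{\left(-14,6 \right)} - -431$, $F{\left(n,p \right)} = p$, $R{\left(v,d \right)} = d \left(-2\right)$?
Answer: $- \frac{1}{571108} \approx -1.751 \cdot 10^{-6}$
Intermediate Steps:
$R{\left(v,d \right)} = - 2 d$
$B{\left(H \right)} = - 2 H$
$G = 437$ ($G = 6 - -431 = 6 + 431 = 437$)
$r{\left(h,z \right)} = - h$ ($r{\left(h,z \right)} = h - 2 h = - h$)
$\frac{1}{-570671 + r{\left(G,208 \right)}} = \frac{1}{-570671 - 437} = \frac{1}{-571108} = - \frac{1}{571108}$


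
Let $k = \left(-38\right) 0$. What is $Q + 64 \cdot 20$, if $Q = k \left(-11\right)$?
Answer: $1280$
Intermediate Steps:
$k = 0$
$Q = 0$ ($Q = 0 \left(-11\right) = 0$)
$Q + 64 \cdot 20 = 0 + 64 \cdot 20 = 0 + 1280 = 1280$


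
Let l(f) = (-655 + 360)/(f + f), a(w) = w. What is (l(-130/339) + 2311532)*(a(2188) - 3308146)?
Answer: -198720581632035/26 ≈ -7.6431e+12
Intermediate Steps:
l(f) = -295/(2*f) (l(f) = -295*1/(2*f) = -295/(2*f))
(l(-130/339) + 2311532)*(a(2188) - 3308146) = (-295/(2*((-130/339))) + 2311532)*(2188 - 3308146) = (-295/(2*((-130*1/339))) + 2311532)*(-3305958) = (-295/(2*(-130/339)) + 2311532)*(-3305958) = (-295/2*(-339/130) + 2311532)*(-3305958) = (20001/52 + 2311532)*(-3305958) = (120219665/52)*(-3305958) = -198720581632035/26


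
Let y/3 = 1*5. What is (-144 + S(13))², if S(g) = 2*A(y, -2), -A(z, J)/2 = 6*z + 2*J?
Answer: 238144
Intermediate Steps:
y = 15 (y = 3*(1*5) = 3*5 = 15)
A(z, J) = -12*z - 4*J (A(z, J) = -2*(6*z + 2*J) = -2*(2*J + 6*z) = -12*z - 4*J)
S(g) = -344 (S(g) = 2*(-12*15 - 4*(-2)) = 2*(-180 + 8) = 2*(-172) = -344)
(-144 + S(13))² = (-144 - 344)² = (-488)² = 238144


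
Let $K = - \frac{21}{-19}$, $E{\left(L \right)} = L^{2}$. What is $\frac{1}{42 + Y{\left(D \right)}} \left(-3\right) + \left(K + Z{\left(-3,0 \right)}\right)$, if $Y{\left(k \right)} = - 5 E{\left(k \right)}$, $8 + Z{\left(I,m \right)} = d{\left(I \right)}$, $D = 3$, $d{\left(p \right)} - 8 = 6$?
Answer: $\frac{154}{19} \approx 8.1053$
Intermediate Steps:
$d{\left(p \right)} = 14$ ($d{\left(p \right)} = 8 + 6 = 14$)
$Z{\left(I,m \right)} = 6$ ($Z{\left(I,m \right)} = -8 + 14 = 6$)
$K = \frac{21}{19}$ ($K = \left(-21\right) \left(- \frac{1}{19}\right) = \frac{21}{19} \approx 1.1053$)
$Y{\left(k \right)} = - 5 k^{2}$
$\frac{1}{42 + Y{\left(D \right)}} \left(-3\right) + \left(K + Z{\left(-3,0 \right)}\right) = \frac{1}{42 - 5 \cdot 3^{2}} \left(-3\right) + \left(\frac{21}{19} + 6\right) = \frac{1}{42 - 45} \left(-3\right) + \frac{135}{19} = \frac{1}{-3} \left(-3\right) + \frac{135}{19} = \left(- \frac{1}{3}\right) \left(-3\right) + \frac{135}{19} = 1 + \frac{135}{19} = \frac{154}{19}$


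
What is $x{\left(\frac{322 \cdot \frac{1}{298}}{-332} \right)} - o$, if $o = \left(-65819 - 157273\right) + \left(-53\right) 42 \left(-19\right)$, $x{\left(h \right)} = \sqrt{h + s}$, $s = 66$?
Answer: $180798 + \frac{\sqrt{40374878809}}{24734} \approx 1.8081 \cdot 10^{5}$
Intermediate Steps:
$x{\left(h \right)} = \sqrt{66 + h}$ ($x{\left(h \right)} = \sqrt{h + 66} = \sqrt{66 + h}$)
$o = -180798$ ($o = -223092 - -42294 = -223092 + 42294 = -180798$)
$x{\left(\frac{322 \cdot \frac{1}{298}}{-332} \right)} - o = \sqrt{66 + \frac{322 \cdot \frac{1}{298}}{-332}} - -180798 = \sqrt{66 + 322 \cdot \frac{1}{298} \left(- \frac{1}{332}\right)} + 180798 = \sqrt{66 + \frac{161}{149} \left(- \frac{1}{332}\right)} + 180798 = \sqrt{66 - \frac{161}{49468}} + 180798 = \sqrt{\frac{3264727}{49468}} + 180798 = \frac{\sqrt{40374878809}}{24734} + 180798 = 180798 + \frac{\sqrt{40374878809}}{24734}$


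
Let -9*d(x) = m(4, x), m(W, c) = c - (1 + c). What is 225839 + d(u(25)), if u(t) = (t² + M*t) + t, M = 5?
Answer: 2032552/9 ≈ 2.2584e+5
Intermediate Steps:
m(W, c) = -1 (m(W, c) = c + (-1 - c) = -1)
u(t) = t² + 6*t (u(t) = (t² + 5*t) + t = t² + 6*t)
d(x) = ⅑ (d(x) = -⅑*(-1) = ⅑)
225839 + d(u(25)) = 225839 + ⅑ = 2032552/9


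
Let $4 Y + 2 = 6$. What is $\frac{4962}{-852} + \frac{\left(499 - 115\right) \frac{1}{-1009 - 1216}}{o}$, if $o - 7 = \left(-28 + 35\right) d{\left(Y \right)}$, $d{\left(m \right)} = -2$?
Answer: $- \frac{12825997}{2211650} \approx -5.7993$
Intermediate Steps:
$Y = 1$ ($Y = - \frac{1}{2} + \frac{1}{4} \cdot 6 = - \frac{1}{2} + \frac{3}{2} = 1$)
$o = -7$ ($o = 7 + \left(-28 + 35\right) \left(-2\right) = 7 + 7 \left(-2\right) = 7 - 14 = -7$)
$\frac{4962}{-852} + \frac{\left(499 - 115\right) \frac{1}{-1009 - 1216}}{o} = \frac{4962}{-852} + \frac{\left(499 - 115\right) \frac{1}{-1009 - 1216}}{-7} = 4962 \left(- \frac{1}{852}\right) + \frac{384}{-2225} \left(- \frac{1}{7}\right) = - \frac{827}{142} + 384 \left(- \frac{1}{2225}\right) \left(- \frac{1}{7}\right) = - \frac{827}{142} - - \frac{384}{15575} = - \frac{827}{142} + \frac{384}{15575} = - \frac{12825997}{2211650}$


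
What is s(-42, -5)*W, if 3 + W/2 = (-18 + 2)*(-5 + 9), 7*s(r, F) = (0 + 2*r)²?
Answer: -135072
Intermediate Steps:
s(r, F) = 4*r²/7 (s(r, F) = (0 + 2*r)²/7 = (2*r)²/7 = (4*r²)/7 = 4*r²/7)
W = -134 (W = -6 + 2*((-18 + 2)*(-5 + 9)) = -6 + 2*(-16*4) = -6 + 2*(-64) = -6 - 128 = -134)
s(-42, -5)*W = ((4/7)*(-42)²)*(-134) = ((4/7)*1764)*(-134) = 1008*(-134) = -135072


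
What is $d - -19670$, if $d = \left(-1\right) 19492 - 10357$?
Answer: $-10179$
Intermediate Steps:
$d = -29849$ ($d = -19492 - 10357 = -29849$)
$d - -19670 = -29849 - -19670 = -29849 + 19670 = -10179$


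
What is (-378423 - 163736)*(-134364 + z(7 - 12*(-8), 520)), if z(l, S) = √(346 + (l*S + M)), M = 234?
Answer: 72846651876 - 1084318*√13535 ≈ 7.2720e+10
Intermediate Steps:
z(l, S) = √(580 + S*l) (z(l, S) = √(346 + (l*S + 234)) = √(346 + (S*l + 234)) = √(346 + (234 + S*l)) = √(580 + S*l))
(-378423 - 163736)*(-134364 + z(7 - 12*(-8), 520)) = (-378423 - 163736)*(-134364 + √(580 + 520*(7 - 12*(-8)))) = -542159*(-134364 + √(580 + 520*(7 + 96))) = -542159*(-134364 + √(580 + 520*103)) = -542159*(-134364 + √(580 + 53560)) = -542159*(-134364 + √54140) = -542159*(-134364 + 2*√13535) = 72846651876 - 1084318*√13535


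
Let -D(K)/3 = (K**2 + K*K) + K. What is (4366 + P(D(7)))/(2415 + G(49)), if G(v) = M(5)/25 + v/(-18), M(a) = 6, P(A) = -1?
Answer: 1964250/1085633 ≈ 1.8093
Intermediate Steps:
D(K) = -6*K**2 - 3*K (D(K) = -3*((K**2 + K*K) + K) = -3*((K**2 + K**2) + K) = -3*(2*K**2 + K) = -3*(K + 2*K**2) = -6*K**2 - 3*K)
G(v) = 6/25 - v/18 (G(v) = 6/25 + v/(-18) = 6*(1/25) + v*(-1/18) = 6/25 - v/18)
(4366 + P(D(7)))/(2415 + G(49)) = (4366 - 1)/(2415 + (6/25 - 1/18*49)) = 4365/(2415 + (6/25 - 49/18)) = 4365/(2415 - 1117/450) = 4365/(1085633/450) = 4365*(450/1085633) = 1964250/1085633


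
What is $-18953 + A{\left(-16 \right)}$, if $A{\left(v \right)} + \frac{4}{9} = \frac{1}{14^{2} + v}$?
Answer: $- \frac{3411619}{180} \approx -18953.0$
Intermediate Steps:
$A{\left(v \right)} = - \frac{4}{9} + \frac{1}{196 + v}$ ($A{\left(v \right)} = - \frac{4}{9} + \frac{1}{14^{2} + v} = - \frac{4}{9} + \frac{1}{196 + v}$)
$-18953 + A{\left(-16 \right)} = -18953 + \frac{-775 - -64}{9 \left(196 - 16\right)} = -18953 + \frac{-775 + 64}{9 \cdot 180} = -18953 + \frac{1}{9} \cdot \frac{1}{180} \left(-711\right) = -18953 - \frac{79}{180} = - \frac{3411619}{180}$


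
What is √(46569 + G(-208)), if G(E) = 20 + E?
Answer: √46381 ≈ 215.36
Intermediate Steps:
√(46569 + G(-208)) = √(46569 + (20 - 208)) = √(46569 - 188) = √46381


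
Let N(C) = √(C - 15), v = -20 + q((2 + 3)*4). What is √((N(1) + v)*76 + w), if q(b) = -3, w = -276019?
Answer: √(-277767 + 76*I*√14) ≈ 0.27 + 527.04*I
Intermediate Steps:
v = -23 (v = -20 - 3 = -23)
N(C) = √(-15 + C)
√((N(1) + v)*76 + w) = √((√(-15 + 1) - 23)*76 - 276019) = √((√(-14) - 23)*76 - 276019) = √((I*√14 - 23)*76 - 276019) = √((-23 + I*√14)*76 - 276019) = √((-1748 + 76*I*√14) - 276019) = √(-277767 + 76*I*√14)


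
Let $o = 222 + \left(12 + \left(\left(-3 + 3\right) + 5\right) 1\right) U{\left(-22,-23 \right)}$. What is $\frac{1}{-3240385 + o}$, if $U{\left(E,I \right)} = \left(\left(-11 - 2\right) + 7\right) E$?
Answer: $- \frac{1}{3237919} \approx -3.0884 \cdot 10^{-7}$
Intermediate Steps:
$U{\left(E,I \right)} = - 6 E$ ($U{\left(E,I \right)} = \left(-13 + 7\right) E = - 6 E$)
$o = 2466$ ($o = 222 + \left(12 + \left(\left(-3 + 3\right) + 5\right) 1\right) \left(\left(-6\right) \left(-22\right)\right) = 222 + \left(12 + \left(0 + 5\right) 1\right) 132 = 222 + \left(12 + 5 \cdot 1\right) 132 = 222 + \left(12 + 5\right) 132 = 222 + 17 \cdot 132 = 222 + 2244 = 2466$)
$\frac{1}{-3240385 + o} = \frac{1}{-3240385 + 2466} = \frac{1}{-3237919} = - \frac{1}{3237919}$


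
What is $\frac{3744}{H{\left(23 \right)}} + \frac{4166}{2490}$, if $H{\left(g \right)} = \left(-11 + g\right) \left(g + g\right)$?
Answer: $\frac{242129}{28635} \approx 8.4557$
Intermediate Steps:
$H{\left(g \right)} = 2 g \left(-11 + g\right)$ ($H{\left(g \right)} = \left(-11 + g\right) 2 g = 2 g \left(-11 + g\right)$)
$\frac{3744}{H{\left(23 \right)}} + \frac{4166}{2490} = \frac{3744}{2 \cdot 23 \left(-11 + 23\right)} + \frac{4166}{2490} = \frac{3744}{2 \cdot 23 \cdot 12} + 4166 \cdot \frac{1}{2490} = \frac{3744}{552} + \frac{2083}{1245} = 3744 \cdot \frac{1}{552} + \frac{2083}{1245} = \frac{156}{23} + \frac{2083}{1245} = \frac{242129}{28635}$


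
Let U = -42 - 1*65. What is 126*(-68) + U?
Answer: -8675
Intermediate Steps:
U = -107 (U = -42 - 65 = -107)
126*(-68) + U = 126*(-68) - 107 = -8568 - 107 = -8675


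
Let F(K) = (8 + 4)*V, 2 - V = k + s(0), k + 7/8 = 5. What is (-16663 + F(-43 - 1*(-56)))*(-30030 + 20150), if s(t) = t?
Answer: 164882380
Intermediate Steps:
k = 33/8 (k = -7/8 + 5 = 33/8 ≈ 4.1250)
V = -17/8 (V = 2 - (33/8 + 0) = 2 - 1*33/8 = 2 - 33/8 = -17/8 ≈ -2.1250)
F(K) = -51/2 (F(K) = (8 + 4)*(-17/8) = 12*(-17/8) = -51/2)
(-16663 + F(-43 - 1*(-56)))*(-30030 + 20150) = (-16663 - 51/2)*(-30030 + 20150) = -33377/2*(-9880) = 164882380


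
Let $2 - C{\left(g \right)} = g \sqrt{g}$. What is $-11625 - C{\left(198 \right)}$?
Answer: $-11627 + 594 \sqrt{22} \approx -8840.9$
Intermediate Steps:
$C{\left(g \right)} = 2 - g^{\frac{3}{2}}$ ($C{\left(g \right)} = 2 - g \sqrt{g} = 2 - g^{\frac{3}{2}}$)
$-11625 - C{\left(198 \right)} = -11625 - \left(2 - 198^{\frac{3}{2}}\right) = -11625 - \left(2 - 594 \sqrt{22}\right) = -11627 + 594 \sqrt{22}$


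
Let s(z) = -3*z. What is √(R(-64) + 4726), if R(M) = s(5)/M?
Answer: √302479/8 ≈ 68.748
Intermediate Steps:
R(M) = -15/M (R(M) = (-3*5)/M = -15/M)
√(R(-64) + 4726) = √(-15/(-64) + 4726) = √(-15*(-1/64) + 4726) = √(15/64 + 4726) = √(302479/64) = √302479/8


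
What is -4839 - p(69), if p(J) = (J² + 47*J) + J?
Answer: -12912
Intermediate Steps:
p(J) = J² + 48*J
-4839 - p(69) = -4839 - 69*(48 + 69) = -4839 - 69*117 = -4839 - 1*8073 = -4839 - 8073 = -12912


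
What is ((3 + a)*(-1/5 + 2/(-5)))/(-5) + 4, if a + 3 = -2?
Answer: 94/25 ≈ 3.7600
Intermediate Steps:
a = -5 (a = -3 - 2 = -5)
((3 + a)*(-1/5 + 2/(-5)))/(-5) + 4 = ((3 - 5)*(-1/5 + 2/(-5)))/(-5) + 4 = -2*(-1*⅕ + 2*(-⅕))*(-⅕) + 4 = -2*(-⅕ - ⅖)*(-⅕) + 4 = -2*(-⅗)*(-⅕) + 4 = (6/5)*(-⅕) + 4 = -6/25 + 4 = 94/25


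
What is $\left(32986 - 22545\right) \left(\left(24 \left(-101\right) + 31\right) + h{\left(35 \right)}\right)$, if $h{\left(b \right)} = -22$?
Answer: $-25215015$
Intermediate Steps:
$\left(32986 - 22545\right) \left(\left(24 \left(-101\right) + 31\right) + h{\left(35 \right)}\right) = \left(32986 - 22545\right) \left(\left(24 \left(-101\right) + 31\right) - 22\right) = 10441 \left(\left(-2424 + 31\right) - 22\right) = 10441 \left(-2393 - 22\right) = 10441 \left(-2415\right) = -25215015$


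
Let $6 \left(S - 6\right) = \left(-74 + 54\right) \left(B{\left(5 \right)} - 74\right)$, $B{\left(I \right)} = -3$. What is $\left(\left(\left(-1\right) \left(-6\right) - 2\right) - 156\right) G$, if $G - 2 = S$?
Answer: $- \frac{120688}{3} \approx -40229.0$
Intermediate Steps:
$S = \frac{788}{3}$ ($S = 6 + \frac{\left(-74 + 54\right) \left(-3 - 74\right)}{6} = 6 + \frac{\left(-20\right) \left(-77\right)}{6} = 6 + \frac{1}{6} \cdot 1540 = 6 + \frac{770}{3} = \frac{788}{3} \approx 262.67$)
$G = \frac{794}{3}$ ($G = 2 + \frac{788}{3} = \frac{794}{3} \approx 264.67$)
$\left(\left(\left(-1\right) \left(-6\right) - 2\right) - 156\right) G = \left(\left(\left(-1\right) \left(-6\right) - 2\right) - 156\right) \frac{794}{3} = \left(\left(6 - 2\right) - 156\right) \frac{794}{3} = \left(4 - 156\right) \frac{794}{3} = \left(-152\right) \frac{794}{3} = - \frac{120688}{3}$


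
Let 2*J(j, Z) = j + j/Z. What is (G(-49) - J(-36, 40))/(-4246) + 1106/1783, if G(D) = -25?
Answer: 94155093/151412360 ≈ 0.62185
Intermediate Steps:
J(j, Z) = j/2 + j/(2*Z) (J(j, Z) = (j + j/Z)/2 = j/2 + j/(2*Z))
(G(-49) - J(-36, 40))/(-4246) + 1106/1783 = (-25 - (-36)*(1 + 40)/(2*40))/(-4246) + 1106/1783 = (-25 - (-36)*41/(2*40))*(-1/4246) + 1106*(1/1783) = (-25 - 1*(-369/20))*(-1/4246) + 1106/1783 = (-25 + 369/20)*(-1/4246) + 1106/1783 = -131/20*(-1/4246) + 1106/1783 = 131/84920 + 1106/1783 = 94155093/151412360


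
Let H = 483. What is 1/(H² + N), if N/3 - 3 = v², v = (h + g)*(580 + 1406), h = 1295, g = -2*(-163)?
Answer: 1/31091793598206 ≈ 3.2163e-14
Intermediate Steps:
g = 326
v = 3219306 (v = (1295 + 326)*(580 + 1406) = 1621*1986 = 3219306)
N = 31091793364917 (N = 9 + 3*3219306² = 9 + 3*10363931121636 = 9 + 31091793364908 = 31091793364917)
1/(H² + N) = 1/(483² + 31091793364917) = 1/(233289 + 31091793364917) = 1/31091793598206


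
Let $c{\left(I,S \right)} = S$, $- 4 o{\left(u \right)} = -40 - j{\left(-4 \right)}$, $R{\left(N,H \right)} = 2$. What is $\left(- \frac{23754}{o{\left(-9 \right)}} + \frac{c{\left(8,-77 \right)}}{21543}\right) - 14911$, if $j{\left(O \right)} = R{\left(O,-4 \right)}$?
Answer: $- \frac{2589749198}{150801} \approx -17173.0$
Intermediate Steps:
$j{\left(O \right)} = 2$
$o{\left(u \right)} = \frac{21}{2}$ ($o{\left(u \right)} = - \frac{-40 - 2}{4} = \left(- \frac{1}{4}\right) \left(-42\right) = \frac{21}{2}$)
$\left(- \frac{23754}{o{\left(-9 \right)}} + \frac{c{\left(8,-77 \right)}}{21543}\right) - 14911 = \left(- \frac{23754}{\frac{21}{2}} - \frac{77}{21543}\right) - 14911 = \left(\left(-23754\right) \frac{2}{21} - \frac{77}{21543}\right) - 14911 = \left(- \frac{15836}{7} - \frac{77}{21543}\right) - 14911 = - \frac{341155487}{150801} - 14911 = - \frac{2589749198}{150801}$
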